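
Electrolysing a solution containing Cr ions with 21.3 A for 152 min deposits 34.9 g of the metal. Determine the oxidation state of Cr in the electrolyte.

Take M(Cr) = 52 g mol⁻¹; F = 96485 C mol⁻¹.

Q = I·t = 21.30 A × 9120.0 s = 194300 C, so n(e⁻) = 194300/96485 = 2.013 mol.
n(Cr) deposited = 34.9 / 52 = 0.6712 mol.
Electrons per atom = n(e⁻)/n(Cr) = 2.013 / 0.6712 = 3.00 ≈ 3, so the ion is Cr³⁺.

+3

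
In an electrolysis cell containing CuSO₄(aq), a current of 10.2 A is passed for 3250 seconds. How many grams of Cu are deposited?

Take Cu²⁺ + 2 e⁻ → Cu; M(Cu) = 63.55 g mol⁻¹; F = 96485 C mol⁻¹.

10.9 g

Q = I·t = 10.20 A × 3250.0 s = 33150 C.
n(e⁻) = Q/F = 33150 / 96485 = 0.3436 mol.
Cu²⁺ + 2 e⁻ → Cu, so n(Cu) = n(e⁻)/2 = 0.1718 mol.
m = n·M = 0.1718 × 63.55 = 10.9 g.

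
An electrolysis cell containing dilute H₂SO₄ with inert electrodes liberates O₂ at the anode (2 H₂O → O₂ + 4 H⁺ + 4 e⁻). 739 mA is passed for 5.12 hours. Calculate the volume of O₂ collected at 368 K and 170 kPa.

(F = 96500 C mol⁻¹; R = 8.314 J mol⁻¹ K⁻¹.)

Q = I·t = 0.7390 A × 18432 s = 13620 C.
n(e⁻) = Q/F = 13620 / 96500 = 0.1412 mol.
4 electrons are transferred per O₂ molecule, so n(O₂) = 0.1412 / 4 = 0.03529 mol.
V = nRT/P = (0.03529 × 8.314 × 368) / (170 × 10³ Pa) = 6.35 × 10⁻⁴ m³ = 0.635 L.

0.635 L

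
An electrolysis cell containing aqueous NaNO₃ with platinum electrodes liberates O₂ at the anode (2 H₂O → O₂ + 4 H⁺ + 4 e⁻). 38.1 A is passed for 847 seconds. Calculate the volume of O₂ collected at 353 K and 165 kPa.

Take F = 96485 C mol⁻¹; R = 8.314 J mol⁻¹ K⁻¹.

1.49 L

Q = I·t = 38.10 A × 847.00 s = 32270 C.
n(e⁻) = Q/F = 32270 / 96485 = 0.3345 mol.
4 electrons are transferred per O₂ molecule, so n(O₂) = 0.3345 / 4 = 0.08362 mol.
V = nRT/P = (0.08362 × 8.314 × 353) / (165 × 10³ Pa) = 0.00149 m³ = 1.49 L.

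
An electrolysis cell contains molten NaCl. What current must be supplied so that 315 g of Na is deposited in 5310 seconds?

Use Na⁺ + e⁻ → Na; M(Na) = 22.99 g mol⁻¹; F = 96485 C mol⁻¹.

249 A

n(Na) = 315 / 22.99 = 13.70 mol.
n(e⁻) = 1 × 13.70 = 13.70 mol.
Q = n(e⁻)·F = 13.70 × 96485 = 1322000 C.
I = Q/t = 1322000 / 5310.0 s = 249 A.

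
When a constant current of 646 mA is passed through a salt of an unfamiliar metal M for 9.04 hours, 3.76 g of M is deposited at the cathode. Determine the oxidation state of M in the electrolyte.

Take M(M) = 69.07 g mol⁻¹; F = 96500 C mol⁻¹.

+4

Q = I·t = 0.6460 A × 32544 s = 21020 C, so n(e⁻) = 21020/96500 = 0.2179 mol.
n(M) deposited = 3.76 / 69.07 = 0.05444 mol.
Electrons per atom = n(e⁻)/n(M) = 0.2179 / 0.05444 = 4.00 ≈ 4, so the ion is M⁴⁺.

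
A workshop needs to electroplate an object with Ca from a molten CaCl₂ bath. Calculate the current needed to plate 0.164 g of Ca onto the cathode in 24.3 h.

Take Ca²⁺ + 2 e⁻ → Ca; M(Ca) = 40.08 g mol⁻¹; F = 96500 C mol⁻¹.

0.00903 A

n(Ca) = 0.164 / 40.08 = 0.004092 mol.
n(e⁻) = 2 × 0.004092 = 0.008184 mol.
Q = n(e⁻)·F = 0.008184 × 96500 = 789.7 C.
I = Q/t = 789.7 / 87480 s = 0.00903 A.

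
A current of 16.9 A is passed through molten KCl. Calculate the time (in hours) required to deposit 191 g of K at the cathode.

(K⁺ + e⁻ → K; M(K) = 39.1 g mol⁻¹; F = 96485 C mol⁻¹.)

7.75 h

n(K) = m/M = 191 / 39.1 = 4.885 mol.
Each K atom requires 1 electron, so n(e⁻) = 1 × 4.885 = 4.885 mol.
Q = n(e⁻)·F = 4.885 × 96485 = 471300 C.
t = Q/I = 471300 / 16.90 A = 27890 s = 7.75 h.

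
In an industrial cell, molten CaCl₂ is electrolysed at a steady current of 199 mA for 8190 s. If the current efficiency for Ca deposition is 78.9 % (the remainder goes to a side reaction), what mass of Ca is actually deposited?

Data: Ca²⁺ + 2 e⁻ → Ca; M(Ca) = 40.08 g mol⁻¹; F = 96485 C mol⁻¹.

0.267 g

Q = I·t = 0.1990 × 8190.0 = 1630 C.
n(e⁻) = 1630/96485 = 0.01689 mol; theoretically n(Ca) = 0.01689/2 = 0.008446 mol, m_theo = 0.3385 g.
At 78.9 % efficiency, m_actual = 0.789 × 0.3385 = 0.267 g.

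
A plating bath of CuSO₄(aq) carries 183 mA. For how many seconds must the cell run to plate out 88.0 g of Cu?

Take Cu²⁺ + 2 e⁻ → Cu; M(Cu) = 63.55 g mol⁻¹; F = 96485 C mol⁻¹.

1.46 × 10⁶ s

n(Cu) = m/M = 88.0 / 63.55 = 1.385 mol.
Each Cu atom requires 2 electrons, so n(e⁻) = 2 × 1.385 = 2.769 mol.
Q = n(e⁻)·F = 2.769 × 96485 = 267200 C.
t = Q/I = 267200 / 0.1830 A = 1460000 s.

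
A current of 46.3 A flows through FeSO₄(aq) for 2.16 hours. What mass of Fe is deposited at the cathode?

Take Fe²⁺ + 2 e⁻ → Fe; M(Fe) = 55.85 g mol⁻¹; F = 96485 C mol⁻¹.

104 g

Q = I·t = 46.30 A × 7776.0 s = 360000 C.
n(e⁻) = Q/F = 360000 / 96485 = 3.731 mol.
Fe²⁺ + 2 e⁻ → Fe, so n(Fe) = n(e⁻)/2 = 1.866 mol.
m = n·M = 1.866 × 55.85 = 104 g.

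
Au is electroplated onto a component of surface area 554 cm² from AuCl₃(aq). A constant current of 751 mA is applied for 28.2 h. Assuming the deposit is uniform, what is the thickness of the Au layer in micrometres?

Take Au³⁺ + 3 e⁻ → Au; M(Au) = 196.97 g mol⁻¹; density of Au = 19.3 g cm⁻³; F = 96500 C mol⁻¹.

48.5 μm

Q = I·t = 0.7510 × 101520 = 76240 C; n(e⁻) = 0.7901 mol.
n(Au) = n(e⁻)/3 = 0.2634 mol, so m = 0.2634 × 196.97 = 51.87 g.
Volume = m/ρ = 51.87 / 19.3 = 2.688 cm³.
Thickness = V/A = 2.688 / 554 = 0.00485 cm = 48.5 μm.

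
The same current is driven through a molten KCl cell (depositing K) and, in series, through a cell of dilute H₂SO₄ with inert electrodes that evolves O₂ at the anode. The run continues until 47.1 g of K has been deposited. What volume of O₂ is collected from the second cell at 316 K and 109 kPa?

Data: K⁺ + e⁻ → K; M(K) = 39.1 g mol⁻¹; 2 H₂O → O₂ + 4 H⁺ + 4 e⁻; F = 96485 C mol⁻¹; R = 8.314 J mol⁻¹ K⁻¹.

n(K) = 47.1 / 39.1 = 1.205 mol, so n(e⁻) = 1 × 1.205 = 1.205 mol.
The cells are in series, so the same 1.205 mol of electrons passes through the second cell.
2 H₂O → O₂ + 4 H⁺ + 4 e⁻ — 4 mol e⁻ per mol O₂, so n(O₂) = 1.205/4 = 0.3012 mol.
V = nRT/P = (0.3012 × 8.314 × 316) / (109 × 10³) = 0.00726 m³ = 7.26 L.

7.26 L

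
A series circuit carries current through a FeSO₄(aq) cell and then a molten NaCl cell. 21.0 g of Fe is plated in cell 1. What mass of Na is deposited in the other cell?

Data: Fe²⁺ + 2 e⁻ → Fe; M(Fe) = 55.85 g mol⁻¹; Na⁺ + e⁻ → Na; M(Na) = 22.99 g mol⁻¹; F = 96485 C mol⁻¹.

17.3 g

n(Fe) = 21.0 / 55.85 = 0.3760 mol.
Since Fe²⁺ + 2 e⁻ → Fe, n(e⁻) passed = 2 × 0.3760 = 0.7520 mol.
Cells in series carry the same charge, so the same 0.7520 mol of electrons passes through cell 2.
Na⁺ + e⁻ → Na, so n(Na) = 0.7520 / 1 = 0.7520 mol.
m(Na) = 0.7520 × 22.99 = 17.3 g.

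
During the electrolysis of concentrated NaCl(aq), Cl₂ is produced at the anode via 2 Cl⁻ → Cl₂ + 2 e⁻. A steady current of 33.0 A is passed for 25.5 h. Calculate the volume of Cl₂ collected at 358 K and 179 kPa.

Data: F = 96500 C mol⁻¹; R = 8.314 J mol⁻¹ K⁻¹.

261 L

Q = I·t = 33.00 A × 91800 s = 3029000 C.
n(e⁻) = Q/F = 3029000 / 96500 = 31.39 mol.
2 electrons are transferred per Cl₂ molecule, so n(Cl₂) = 31.39 / 2 = 15.70 mol.
V = nRT/P = (15.70 × 8.314 × 358) / (179 × 10³ Pa) = 0.261 m³ = 261 L.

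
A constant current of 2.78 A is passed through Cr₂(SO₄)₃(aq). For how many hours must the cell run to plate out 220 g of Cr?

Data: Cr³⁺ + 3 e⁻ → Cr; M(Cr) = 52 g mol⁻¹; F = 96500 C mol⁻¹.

122 h

n(Cr) = m/M = 220 / 52 = 4.231 mol.
Each Cr atom requires 3 electrons, so n(e⁻) = 3 × 4.231 = 12.69 mol.
Q = n(e⁻)·F = 12.69 × 96500 = 1225000 C.
t = Q/I = 1225000 / 2.780 A = 440600 s = 122 h.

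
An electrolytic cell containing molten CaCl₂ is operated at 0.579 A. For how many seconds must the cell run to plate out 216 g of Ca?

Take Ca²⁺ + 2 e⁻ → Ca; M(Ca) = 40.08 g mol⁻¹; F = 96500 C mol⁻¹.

n(Ca) = m/M = 216 / 40.08 = 5.389 mol.
Each Ca atom requires 2 electrons, so n(e⁻) = 2 × 5.389 = 10.78 mol.
Q = n(e⁻)·F = 10.78 × 96500 = 1040000 C.
t = Q/I = 1040000 / 0.5790 A = 1796000 s.

1.80 × 10⁶ s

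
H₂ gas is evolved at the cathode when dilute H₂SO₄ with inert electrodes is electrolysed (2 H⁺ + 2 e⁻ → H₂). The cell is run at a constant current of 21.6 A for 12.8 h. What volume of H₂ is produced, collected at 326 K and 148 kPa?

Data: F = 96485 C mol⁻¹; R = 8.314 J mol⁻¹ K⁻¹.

94.5 L

Q = I·t = 21.60 A × 46080 s = 995300 C.
n(e⁻) = Q/F = 995300 / 96485 = 10.32 mol.
2 electrons are transferred per H₂ molecule, so n(H₂) = 10.32 / 2 = 5.158 mol.
V = nRT/P = (5.158 × 8.314 × 326) / (148 × 10³ Pa) = 0.0945 m³ = 94.5 L.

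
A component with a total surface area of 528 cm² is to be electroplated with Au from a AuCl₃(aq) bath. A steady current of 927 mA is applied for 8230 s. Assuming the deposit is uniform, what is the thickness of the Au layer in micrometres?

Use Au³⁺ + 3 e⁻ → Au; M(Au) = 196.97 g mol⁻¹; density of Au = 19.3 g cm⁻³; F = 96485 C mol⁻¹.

5.09 μm

Q = I·t = 0.9270 × 8230.0 = 7629 C; n(e⁻) = 0.07907 mol.
n(Au) = n(e⁻)/3 = 0.02636 mol, so m = 0.02636 × 196.97 = 5.192 g.
Volume = m/ρ = 5.192 / 19.3 = 0.2690 cm³.
Thickness = V/A = 0.2690 / 528 = 5.09 × 10⁻⁴ cm = 5.09 μm.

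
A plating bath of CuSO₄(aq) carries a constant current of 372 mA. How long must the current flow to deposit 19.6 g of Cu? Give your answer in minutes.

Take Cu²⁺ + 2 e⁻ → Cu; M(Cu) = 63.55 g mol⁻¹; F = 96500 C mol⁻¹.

n(Cu) = m/M = 19.6 / 63.55 = 0.3084 mol.
Each Cu atom requires 2 electrons, so n(e⁻) = 2 × 0.3084 = 0.6168 mol.
Q = n(e⁻)·F = 0.6168 × 96500 = 59520 C.
t = Q/I = 59520 / 0.3720 A = 160000 s = 2670 min.

2670 min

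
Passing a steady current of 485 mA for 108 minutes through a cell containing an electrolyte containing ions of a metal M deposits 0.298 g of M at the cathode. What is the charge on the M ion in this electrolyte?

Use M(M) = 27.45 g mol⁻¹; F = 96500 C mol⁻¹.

+3

Q = I·t = 0.4850 A × 6480.0 s = 3143 C, so n(e⁻) = 3143/96500 = 0.03257 mol.
n(M) deposited = 0.298 / 27.45 = 0.01086 mol.
Electrons per atom = n(e⁻)/n(M) = 0.03257 / 0.01086 = 3.00 ≈ 3, so the ion is M³⁺.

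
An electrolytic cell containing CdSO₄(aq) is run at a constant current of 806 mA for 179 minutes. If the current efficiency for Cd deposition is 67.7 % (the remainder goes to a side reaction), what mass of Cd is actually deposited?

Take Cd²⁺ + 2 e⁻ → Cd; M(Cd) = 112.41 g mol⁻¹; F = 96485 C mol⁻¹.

3.41 g

Q = I·t = 0.8060 × 10740 = 8656 C.
n(e⁻) = 8656/96485 = 0.08972 mol; theoretically n(Cd) = 0.08972/2 = 0.04486 mol, m_theo = 5.043 g.
At 67.7 % efficiency, m_actual = 0.677 × 5.043 = 3.41 g.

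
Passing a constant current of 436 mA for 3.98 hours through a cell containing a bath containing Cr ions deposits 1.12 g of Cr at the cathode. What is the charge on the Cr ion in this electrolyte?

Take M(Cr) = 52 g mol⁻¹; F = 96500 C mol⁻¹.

Q = I·t = 0.4360 A × 14328 s = 6247 C, so n(e⁻) = 6247/96500 = 0.06474 mol.
n(Cr) deposited = 1.12 / 52 = 0.02154 mol.
Electrons per atom = n(e⁻)/n(Cr) = 0.06474 / 0.02154 = 3.01 ≈ 3, so the ion is Cr³⁺.

+3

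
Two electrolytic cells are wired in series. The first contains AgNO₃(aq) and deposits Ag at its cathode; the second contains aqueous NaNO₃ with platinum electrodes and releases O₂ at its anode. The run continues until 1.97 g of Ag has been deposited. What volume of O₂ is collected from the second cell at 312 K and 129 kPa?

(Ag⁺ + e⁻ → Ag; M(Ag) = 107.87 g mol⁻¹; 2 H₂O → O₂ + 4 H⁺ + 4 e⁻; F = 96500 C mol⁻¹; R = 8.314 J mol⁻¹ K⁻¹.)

n(Ag) = 1.97 / 107.87 = 0.01826 mol, so n(e⁻) = 1 × 0.01826 = 0.01826 mol.
The cells are in series, so the same 0.01826 mol of electrons passes through the second cell.
2 H₂O → O₂ + 4 H⁺ + 4 e⁻ — 4 mol e⁻ per mol O₂, so n(O₂) = 0.01826/4 = 0.004566 mol.
V = nRT/P = (0.004566 × 8.314 × 312) / (129 × 10³) = 9.18 × 10⁻⁵ m³ = 0.0918 L.

0.0918 L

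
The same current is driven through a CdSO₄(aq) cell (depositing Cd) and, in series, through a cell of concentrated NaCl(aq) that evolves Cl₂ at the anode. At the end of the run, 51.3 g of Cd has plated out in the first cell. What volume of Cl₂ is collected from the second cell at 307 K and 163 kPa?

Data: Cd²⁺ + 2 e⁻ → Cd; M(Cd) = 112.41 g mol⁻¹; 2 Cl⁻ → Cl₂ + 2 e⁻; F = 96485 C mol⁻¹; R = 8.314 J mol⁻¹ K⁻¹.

7.15 L

n(Cd) = 51.3 / 112.41 = 0.4564 mol, so n(e⁻) = 2 × 0.4564 = 0.9127 mol.
The cells are in series, so the same 0.9127 mol of electrons passes through the second cell.
2 Cl⁻ → Cl₂ + 2 e⁻ — 2 mol e⁻ per mol Cl₂, so n(Cl₂) = 0.9127/2 = 0.4564 mol.
V = nRT/P = (0.4564 × 8.314 × 307) / (163 × 10³) = 0.00715 m³ = 7.15 L.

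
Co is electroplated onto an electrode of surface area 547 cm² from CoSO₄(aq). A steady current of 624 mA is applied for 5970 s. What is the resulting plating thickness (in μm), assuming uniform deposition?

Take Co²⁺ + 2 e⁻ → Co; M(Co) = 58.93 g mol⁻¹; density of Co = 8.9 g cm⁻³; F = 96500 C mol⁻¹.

2.34 μm

Q = I·t = 0.6240 × 5970.0 = 3725 C; n(e⁻) = 0.03860 mol.
n(Co) = n(e⁻)/2 = 0.01930 mol, so m = 0.01930 × 58.93 = 1.137 g.
Volume = m/ρ = 1.137 / 8.9 = 0.1278 cm³.
Thickness = V/A = 0.1278 / 547 = 2.34 × 10⁻⁴ cm = 2.34 μm.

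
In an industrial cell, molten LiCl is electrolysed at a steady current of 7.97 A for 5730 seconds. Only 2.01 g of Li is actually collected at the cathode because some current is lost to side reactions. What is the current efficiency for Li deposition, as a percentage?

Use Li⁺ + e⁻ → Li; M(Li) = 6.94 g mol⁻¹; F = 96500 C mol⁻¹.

Q = I·t = 7.970 × 5730.0 = 45670 C; n(e⁻) = 45670/96500 = 0.4732 mol.
Theoretical n(Li) = n(e⁻)/1 = 0.4732 mol, i.e. m_theo = 0.4732 × 6.94 = 3.284 g.
Efficiency = m_actual / m_theo = 2.01 / 3.284 = 61.2 %.

61.2 %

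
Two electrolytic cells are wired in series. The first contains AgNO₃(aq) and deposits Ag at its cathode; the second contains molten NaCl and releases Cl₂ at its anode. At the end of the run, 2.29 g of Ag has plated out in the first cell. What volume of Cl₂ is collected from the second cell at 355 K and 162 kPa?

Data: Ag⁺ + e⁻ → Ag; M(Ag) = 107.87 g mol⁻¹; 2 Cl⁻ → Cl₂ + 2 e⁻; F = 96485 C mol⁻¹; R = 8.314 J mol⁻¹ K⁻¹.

0.193 L

n(Ag) = 2.29 / 107.87 = 0.02123 mol, so n(e⁻) = 1 × 0.02123 = 0.02123 mol.
The cells are in series, so the same 0.02123 mol of electrons passes through the second cell.
2 Cl⁻ → Cl₂ + 2 e⁻ — 2 mol e⁻ per mol Cl₂, so n(Cl₂) = 0.02123/2 = 0.01061 mol.
V = nRT/P = (0.01061 × 8.314 × 355) / (162 × 10³) = 1.93 × 10⁻⁴ m³ = 0.193 L.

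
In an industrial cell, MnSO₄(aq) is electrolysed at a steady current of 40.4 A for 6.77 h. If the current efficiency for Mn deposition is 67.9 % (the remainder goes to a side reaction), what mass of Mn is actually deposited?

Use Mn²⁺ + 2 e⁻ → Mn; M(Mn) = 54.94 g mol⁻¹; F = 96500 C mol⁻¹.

Q = I·t = 40.40 × 24372 = 984600 C.
n(e⁻) = 984600/96500 = 10.20 mol; theoretically n(Mn) = 10.20/2 = 5.102 mol, m_theo = 280.3 g.
At 67.9 % efficiency, m_actual = 0.679 × 280.3 = 190 g.

190 g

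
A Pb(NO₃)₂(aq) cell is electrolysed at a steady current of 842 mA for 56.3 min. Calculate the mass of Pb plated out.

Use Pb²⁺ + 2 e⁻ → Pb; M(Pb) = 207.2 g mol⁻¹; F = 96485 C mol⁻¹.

Q = I·t = 0.8420 A × 3378.0 s = 2844 C.
n(e⁻) = Q/F = 2844 / 96485 = 0.02948 mol.
Pb²⁺ + 2 e⁻ → Pb, so n(Pb) = n(e⁻)/2 = 0.01474 mol.
m = n·M = 0.01474 × 207.2 = 3.05 g.

3.05 g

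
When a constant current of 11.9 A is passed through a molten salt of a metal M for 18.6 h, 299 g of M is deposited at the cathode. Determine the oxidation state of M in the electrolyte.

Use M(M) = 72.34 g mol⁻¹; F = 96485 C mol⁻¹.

Q = I·t = 11.90 A × 66960 s = 796800 C, so n(e⁻) = 796800/96485 = 8.259 mol.
n(M) deposited = 299 / 72.34 = 4.133 mol.
Electrons per atom = n(e⁻)/n(M) = 8.259 / 4.133 = 2.00 ≈ 2, so the ion is M²⁺.

+2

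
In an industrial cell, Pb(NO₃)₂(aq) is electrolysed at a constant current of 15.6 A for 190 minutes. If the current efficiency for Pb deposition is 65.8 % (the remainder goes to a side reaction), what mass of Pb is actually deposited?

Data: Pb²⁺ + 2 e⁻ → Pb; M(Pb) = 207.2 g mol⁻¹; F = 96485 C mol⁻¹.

Q = I·t = 15.60 × 11400 = 177800 C.
n(e⁻) = 177800/96485 = 1.843 mol; theoretically n(Pb) = 1.843/2 = 0.9216 mol, m_theo = 191.0 g.
At 65.8 % efficiency, m_actual = 0.658 × 191.0 = 126 g.

126 g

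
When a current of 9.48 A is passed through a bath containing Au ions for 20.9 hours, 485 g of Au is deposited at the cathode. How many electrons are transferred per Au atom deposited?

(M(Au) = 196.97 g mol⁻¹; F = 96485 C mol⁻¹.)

Q = I·t = 9.480 A × 75240 s = 713300 C, so n(e⁻) = 713300/96485 = 7.393 mol.
n(Au) deposited = 485 / 196.97 = 2.462 mol.
Electrons per atom = n(e⁻)/n(Au) = 7.393 / 2.462 = 3.00 ≈ 3, so the ion is Au³⁺.

3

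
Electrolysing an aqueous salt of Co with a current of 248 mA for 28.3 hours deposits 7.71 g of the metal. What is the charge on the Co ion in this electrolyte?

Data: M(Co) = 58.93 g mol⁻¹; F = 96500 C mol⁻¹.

Q = I·t = 0.2480 A × 101880 s = 25270 C, so n(e⁻) = 25270/96500 = 0.2618 mol.
n(Co) deposited = 7.71 / 58.93 = 0.1308 mol.
Electrons per atom = n(e⁻)/n(Co) = 0.2618 / 0.1308 = 2.00 ≈ 2, so the ion is Co²⁺.

+2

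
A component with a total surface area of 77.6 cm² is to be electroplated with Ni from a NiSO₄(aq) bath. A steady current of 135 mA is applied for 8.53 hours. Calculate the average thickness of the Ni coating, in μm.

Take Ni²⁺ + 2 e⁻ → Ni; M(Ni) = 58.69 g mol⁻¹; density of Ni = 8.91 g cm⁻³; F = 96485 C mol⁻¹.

Q = I·t = 0.1350 × 30708 = 4146 C; n(e⁻) = 0.04297 mol.
n(Ni) = n(e⁻)/2 = 0.02148 mol, so m = 0.02148 × 58.69 = 1.261 g.
Volume = m/ρ = 1.261 / 8.91 = 0.1415 cm³.
Thickness = V/A = 0.1415 / 77.6 = 0.00182 cm = 18.2 μm.

18.2 μm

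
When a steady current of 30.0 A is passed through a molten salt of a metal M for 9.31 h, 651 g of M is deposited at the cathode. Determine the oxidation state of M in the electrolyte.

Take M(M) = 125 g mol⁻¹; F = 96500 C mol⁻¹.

+2

Q = I·t = 30.00 A × 33516 s = 1005000 C, so n(e⁻) = 1005000/96500 = 10.42 mol.
n(M) deposited = 651 / 125 = 5.208 mol.
Electrons per atom = n(e⁻)/n(M) = 10.42 / 5.208 = 2.00 ≈ 2, so the ion is M²⁺.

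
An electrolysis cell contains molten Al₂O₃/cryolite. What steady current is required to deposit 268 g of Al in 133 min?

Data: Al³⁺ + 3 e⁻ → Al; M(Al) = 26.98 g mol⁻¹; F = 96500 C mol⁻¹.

360 A

n(Al) = 268 / 26.98 = 9.933 mol.
n(e⁻) = 3 × 9.933 = 29.80 mol.
Q = n(e⁻)·F = 29.80 × 96500 = 2876000 C.
I = Q/t = 2876000 / 7980.0 s = 360 A.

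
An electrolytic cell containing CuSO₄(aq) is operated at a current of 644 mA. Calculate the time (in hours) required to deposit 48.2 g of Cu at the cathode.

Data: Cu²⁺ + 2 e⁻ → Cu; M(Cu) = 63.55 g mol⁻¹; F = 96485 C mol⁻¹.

n(Cu) = m/M = 48.2 / 63.55 = 0.7585 mol.
Each Cu atom requires 2 electrons, so n(e⁻) = 2 × 0.7585 = 1.517 mol.
Q = n(e⁻)·F = 1.517 × 96485 = 146400 C.
t = Q/I = 146400 / 0.6440 A = 227300 s = 63.1 h.

63.1 h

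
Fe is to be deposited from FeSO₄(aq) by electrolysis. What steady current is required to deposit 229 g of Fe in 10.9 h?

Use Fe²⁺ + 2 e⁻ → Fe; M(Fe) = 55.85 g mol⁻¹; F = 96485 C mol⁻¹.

20.2 A

n(Fe) = 229 / 55.85 = 4.100 mol.
n(e⁻) = 2 × 4.100 = 8.201 mol.
Q = n(e⁻)·F = 8.201 × 96485 = 791200 C.
I = Q/t = 791200 / 39240 s = 20.2 A.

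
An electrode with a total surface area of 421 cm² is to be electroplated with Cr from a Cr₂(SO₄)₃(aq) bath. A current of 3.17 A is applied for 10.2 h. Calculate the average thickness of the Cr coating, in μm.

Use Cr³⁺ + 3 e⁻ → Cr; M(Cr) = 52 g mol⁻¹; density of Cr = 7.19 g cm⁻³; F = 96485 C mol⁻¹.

69.1 μm

Q = I·t = 3.170 × 36720 = 116400 C; n(e⁻) = 1.206 mol.
n(Cr) = n(e⁻)/3 = 0.4021 mol, so m = 0.4021 × 52 = 20.91 g.
Volume = m/ρ = 20.91 / 7.19 = 2.908 cm³.
Thickness = V/A = 2.908 / 421 = 0.00691 cm = 69.1 μm.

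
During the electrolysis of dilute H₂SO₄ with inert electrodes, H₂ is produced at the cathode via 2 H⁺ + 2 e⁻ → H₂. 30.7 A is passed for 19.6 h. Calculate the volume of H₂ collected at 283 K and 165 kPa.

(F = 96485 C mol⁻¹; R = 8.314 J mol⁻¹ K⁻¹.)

160 L

Q = I·t = 30.70 A × 70560 s = 2166000 C.
n(e⁻) = Q/F = 2166000 / 96485 = 22.45 mol.
2 electrons are transferred per H₂ molecule, so n(H₂) = 22.45 / 2 = 11.23 mol.
V = nRT/P = (11.23 × 8.314 × 283) / (165 × 10³ Pa) = 0.160 m³ = 160 L.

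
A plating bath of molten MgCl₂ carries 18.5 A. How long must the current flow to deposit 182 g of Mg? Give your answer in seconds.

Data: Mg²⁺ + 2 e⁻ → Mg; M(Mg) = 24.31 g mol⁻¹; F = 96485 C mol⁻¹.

n(Mg) = m/M = 182 / 24.31 = 7.487 mol.
Each Mg atom requires 2 electrons, so n(e⁻) = 2 × 7.487 = 14.97 mol.
Q = n(e⁻)·F = 14.97 × 96485 = 1445000 C.
t = Q/I = 1445000 / 18.50 A = 78090 s.

78100 s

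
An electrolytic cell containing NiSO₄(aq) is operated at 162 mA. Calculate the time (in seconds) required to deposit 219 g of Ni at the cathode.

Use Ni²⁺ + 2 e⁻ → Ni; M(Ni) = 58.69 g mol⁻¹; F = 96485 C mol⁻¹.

n(Ni) = m/M = 219 / 58.69 = 3.731 mol.
Each Ni atom requires 2 electrons, so n(e⁻) = 2 × 3.731 = 7.463 mol.
Q = n(e⁻)·F = 7.463 × 96485 = 720100 C.
t = Q/I = 720100 / 0.1620 A = 4445000 s.

4.44 × 10⁶ s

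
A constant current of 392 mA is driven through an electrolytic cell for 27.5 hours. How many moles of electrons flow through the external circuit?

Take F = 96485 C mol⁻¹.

Q = I·t = 0.3920 A × 99000 s = 38810 C.
n(e⁻) = Q/F = 38810 / 96485 = 0.402 mol.

0.402 mol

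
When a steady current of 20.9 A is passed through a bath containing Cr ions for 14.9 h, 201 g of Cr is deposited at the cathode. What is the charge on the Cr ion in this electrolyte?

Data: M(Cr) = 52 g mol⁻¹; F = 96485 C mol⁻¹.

+3

Q = I·t = 20.90 A × 53640 s = 1121000 C, so n(e⁻) = 1121000/96485 = 11.62 mol.
n(Cr) deposited = 201 / 52 = 3.865 mol.
Electrons per atom = n(e⁻)/n(Cr) = 11.62 / 3.865 = 3.01 ≈ 3, so the ion is Cr³⁺.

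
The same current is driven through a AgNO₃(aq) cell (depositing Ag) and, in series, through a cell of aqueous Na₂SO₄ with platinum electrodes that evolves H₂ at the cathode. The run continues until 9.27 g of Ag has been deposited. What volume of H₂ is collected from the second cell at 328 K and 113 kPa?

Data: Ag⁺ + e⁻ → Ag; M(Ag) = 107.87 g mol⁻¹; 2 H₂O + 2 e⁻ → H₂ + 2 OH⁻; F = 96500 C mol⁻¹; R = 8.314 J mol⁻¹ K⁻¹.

1.04 L

n(Ag) = 9.27 / 107.87 = 0.08594 mol, so n(e⁻) = 1 × 0.08594 = 0.08594 mol.
The cells are in series, so the same 0.08594 mol of electrons passes through the second cell.
2 H₂O + 2 e⁻ → H₂ + 2 OH⁻ — 2 mol e⁻ per mol H₂, so n(H₂) = 0.08594/2 = 0.04297 mol.
V = nRT/P = (0.04297 × 8.314 × 328) / (113 × 10³) = 0.00104 m³ = 1.04 L.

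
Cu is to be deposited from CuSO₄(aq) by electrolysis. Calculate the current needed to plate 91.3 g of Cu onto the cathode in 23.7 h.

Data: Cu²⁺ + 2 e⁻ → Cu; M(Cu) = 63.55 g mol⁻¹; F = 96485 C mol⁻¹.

n(Cu) = 91.3 / 63.55 = 1.437 mol.
n(e⁻) = 2 × 1.437 = 2.873 mol.
Q = n(e⁻)·F = 2.873 × 96485 = 277200 C.
I = Q/t = 277200 / 85320 s = 3.25 A.

3.25 A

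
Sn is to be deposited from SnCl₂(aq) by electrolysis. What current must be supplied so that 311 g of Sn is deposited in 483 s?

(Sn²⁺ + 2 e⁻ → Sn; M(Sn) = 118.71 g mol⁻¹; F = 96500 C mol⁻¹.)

n(Sn) = 311 / 118.71 = 2.620 mol.
n(e⁻) = 2 × 2.620 = 5.240 mol.
Q = n(e⁻)·F = 5.240 × 96500 = 505600 C.
I = Q/t = 505600 / 483.00 s = 1050 A.

1050 A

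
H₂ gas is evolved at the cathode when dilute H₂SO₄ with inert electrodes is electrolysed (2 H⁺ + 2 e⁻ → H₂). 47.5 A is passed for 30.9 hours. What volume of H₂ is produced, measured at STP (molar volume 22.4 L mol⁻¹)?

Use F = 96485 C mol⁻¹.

Q = I·t = 47.50 A × 111240 s = 5284000 C.
n(e⁻) = Q/F = 5284000 / 96485 = 54.76 mol.
2 electrons are transferred per H₂ molecule, so n(H₂) = 54.76 / 2 = 27.38 mol.
V = n × V_m = 27.38 × 22.4 = 613 L.

613 L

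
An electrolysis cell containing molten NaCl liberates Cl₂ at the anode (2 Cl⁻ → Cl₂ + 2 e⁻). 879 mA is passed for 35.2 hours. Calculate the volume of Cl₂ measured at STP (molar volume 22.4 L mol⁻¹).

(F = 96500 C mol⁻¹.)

12.9 L

Q = I·t = 0.8790 A × 126720 s = 111400 C.
n(e⁻) = Q/F = 111400 / 96500 = 1.154 mol.
2 electrons are transferred per Cl₂ molecule, so n(Cl₂) = 1.154 / 2 = 0.5771 mol.
V = n × V_m = 0.5771 × 22.4 = 12.9 L.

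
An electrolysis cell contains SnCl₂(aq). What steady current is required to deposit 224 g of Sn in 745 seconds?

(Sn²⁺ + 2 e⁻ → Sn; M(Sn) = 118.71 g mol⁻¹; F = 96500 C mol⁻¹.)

n(Sn) = 224 / 118.71 = 1.887 mol.
n(e⁻) = 2 × 1.887 = 3.774 mol.
Q = n(e⁻)·F = 3.774 × 96500 = 364200 C.
I = Q/t = 364200 / 745.00 s = 489 A.

489 A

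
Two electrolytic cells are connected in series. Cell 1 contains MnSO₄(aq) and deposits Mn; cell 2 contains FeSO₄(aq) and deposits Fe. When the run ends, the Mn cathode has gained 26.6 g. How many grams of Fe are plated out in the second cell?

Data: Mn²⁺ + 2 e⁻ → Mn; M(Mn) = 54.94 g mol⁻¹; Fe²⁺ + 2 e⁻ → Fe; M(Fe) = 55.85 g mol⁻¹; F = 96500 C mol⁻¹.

27.0 g

n(Mn) = 26.6 / 54.94 = 0.4842 mol.
Since Mn²⁺ + 2 e⁻ → Mn, n(e⁻) passed = 2 × 0.4842 = 0.9683 mol.
Cells in series carry the same charge, so the same 0.9683 mol of electrons passes through cell 2.
Fe²⁺ + 2 e⁻ → Fe, so n(Fe) = 0.9683 / 2 = 0.4842 mol.
m(Fe) = 0.4842 × 55.85 = 27.0 g.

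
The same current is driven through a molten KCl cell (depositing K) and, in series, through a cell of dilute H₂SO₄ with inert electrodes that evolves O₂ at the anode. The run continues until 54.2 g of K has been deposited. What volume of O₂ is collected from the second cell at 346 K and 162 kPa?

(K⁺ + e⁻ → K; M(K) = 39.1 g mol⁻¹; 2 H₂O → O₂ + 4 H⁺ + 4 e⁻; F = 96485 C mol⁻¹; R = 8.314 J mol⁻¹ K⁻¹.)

n(K) = 54.2 / 39.1 = 1.386 mol, so n(e⁻) = 1 × 1.386 = 1.386 mol.
The cells are in series, so the same 1.386 mol of electrons passes through the second cell.
2 H₂O → O₂ + 4 H⁺ + 4 e⁻ — 4 mol e⁻ per mol O₂, so n(O₂) = 1.386/4 = 0.3465 mol.
V = nRT/P = (0.3465 × 8.314 × 346) / (162 × 10³) = 0.00615 m³ = 6.15 L.

6.15 L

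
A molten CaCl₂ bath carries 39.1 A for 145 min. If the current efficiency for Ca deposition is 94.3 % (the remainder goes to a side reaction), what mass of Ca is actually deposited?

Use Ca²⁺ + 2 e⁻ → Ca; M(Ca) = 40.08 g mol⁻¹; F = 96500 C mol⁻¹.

66.6 g

Q = I·t = 39.10 × 8700.0 = 340200 C.
n(e⁻) = 340200/96500 = 3.525 mol; theoretically n(Ca) = 3.525/2 = 1.763 mol, m_theo = 70.64 g.
At 94.3 % efficiency, m_actual = 0.943 × 70.64 = 66.6 g.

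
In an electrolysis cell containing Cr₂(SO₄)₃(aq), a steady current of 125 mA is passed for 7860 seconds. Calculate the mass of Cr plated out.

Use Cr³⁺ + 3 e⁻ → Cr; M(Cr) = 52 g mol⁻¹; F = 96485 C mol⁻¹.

0.177 g

Q = I·t = 0.1250 A × 7860.0 s = 982.5 C.
n(e⁻) = Q/F = 982.5 / 96485 = 0.01018 mol.
Cr³⁺ + 3 e⁻ → Cr, so n(Cr) = n(e⁻)/3 = 0.003394 mol.
m = n·M = 0.003394 × 52 = 0.177 g.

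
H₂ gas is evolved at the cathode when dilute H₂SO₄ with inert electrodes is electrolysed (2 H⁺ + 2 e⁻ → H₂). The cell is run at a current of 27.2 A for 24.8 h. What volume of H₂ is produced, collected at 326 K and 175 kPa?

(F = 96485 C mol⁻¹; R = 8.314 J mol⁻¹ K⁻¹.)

195 L

Q = I·t = 27.20 A × 89280 s = 2428000 C.
n(e⁻) = Q/F = 2428000 / 96485 = 25.17 mol.
2 electrons are transferred per H₂ molecule, so n(H₂) = 25.17 / 2 = 12.58 mol.
V = nRT/P = (12.58 × 8.314 × 326) / (175 × 10³ Pa) = 0.195 m³ = 195 L.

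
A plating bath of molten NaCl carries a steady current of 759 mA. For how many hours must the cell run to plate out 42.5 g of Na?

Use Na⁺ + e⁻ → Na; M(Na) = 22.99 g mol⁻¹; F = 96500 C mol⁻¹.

65.3 h

n(Na) = m/M = 42.5 / 22.99 = 1.849 mol.
Each Na atom requires 1 electron, so n(e⁻) = 1 × 1.849 = 1.849 mol.
Q = n(e⁻)·F = 1.849 × 96500 = 178400 C.
t = Q/I = 178400 / 0.7590 A = 235000 s = 65.3 h.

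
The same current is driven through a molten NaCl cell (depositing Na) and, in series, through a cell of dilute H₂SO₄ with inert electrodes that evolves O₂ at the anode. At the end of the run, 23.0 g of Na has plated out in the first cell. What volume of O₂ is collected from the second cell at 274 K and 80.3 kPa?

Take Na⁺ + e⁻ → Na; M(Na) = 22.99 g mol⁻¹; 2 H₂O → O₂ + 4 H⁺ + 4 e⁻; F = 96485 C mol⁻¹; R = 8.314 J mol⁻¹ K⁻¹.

7.10 L

n(Na) = 23.0 / 22.99 = 1.000 mol, so n(e⁻) = 1 × 1.000 = 1.000 mol.
The cells are in series, so the same 1.000 mol of electrons passes through the second cell.
2 H₂O → O₂ + 4 H⁺ + 4 e⁻ — 4 mol e⁻ per mol O₂, so n(O₂) = 1.000/4 = 0.2501 mol.
V = nRT/P = (0.2501 × 8.314 × 274) / (80.3 × 10³) = 0.00710 m³ = 7.10 L.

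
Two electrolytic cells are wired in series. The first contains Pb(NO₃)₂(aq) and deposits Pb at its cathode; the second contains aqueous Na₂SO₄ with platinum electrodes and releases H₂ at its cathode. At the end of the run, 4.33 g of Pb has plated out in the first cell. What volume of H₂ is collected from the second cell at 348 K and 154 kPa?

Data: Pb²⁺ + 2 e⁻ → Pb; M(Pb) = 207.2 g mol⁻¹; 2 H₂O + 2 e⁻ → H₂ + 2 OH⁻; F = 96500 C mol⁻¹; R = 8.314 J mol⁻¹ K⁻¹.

n(Pb) = 4.33 / 207.2 = 0.02090 mol, so n(e⁻) = 2 × 0.02090 = 0.04180 mol.
The cells are in series, so the same 0.04180 mol of electrons passes through the second cell.
2 H₂O + 2 e⁻ → H₂ + 2 OH⁻ — 2 mol e⁻ per mol H₂, so n(H₂) = 0.04180/2 = 0.02090 mol.
V = nRT/P = (0.02090 × 8.314 × 348) / (154 × 10³) = 3.93 × 10⁻⁴ m³ = 0.393 L.

0.393 L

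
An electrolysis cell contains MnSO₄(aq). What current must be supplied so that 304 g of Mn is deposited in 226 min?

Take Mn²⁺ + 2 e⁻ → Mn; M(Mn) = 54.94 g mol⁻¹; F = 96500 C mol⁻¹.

78.8 A

n(Mn) = 304 / 54.94 = 5.533 mol.
n(e⁻) = 2 × 5.533 = 11.07 mol.
Q = n(e⁻)·F = 11.07 × 96500 = 1068000 C.
I = Q/t = 1068000 / 13560 s = 78.8 A.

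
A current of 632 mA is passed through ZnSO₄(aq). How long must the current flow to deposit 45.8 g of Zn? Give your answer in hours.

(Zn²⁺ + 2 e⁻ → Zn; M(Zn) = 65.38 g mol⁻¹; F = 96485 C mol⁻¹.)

n(Zn) = m/M = 45.8 / 65.38 = 0.7005 mol.
Each Zn atom requires 2 electrons, so n(e⁻) = 2 × 0.7005 = 1.401 mol.
Q = n(e⁻)·F = 1.401 × 96485 = 135200 C.
t = Q/I = 135200 / 0.6320 A = 213900 s = 59.4 h.

59.4 h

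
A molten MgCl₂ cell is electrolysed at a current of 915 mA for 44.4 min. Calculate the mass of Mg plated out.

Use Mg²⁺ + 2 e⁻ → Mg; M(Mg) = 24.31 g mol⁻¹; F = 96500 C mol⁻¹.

Q = I·t = 0.9150 A × 2664.0 s = 2438 C.
n(e⁻) = Q/F = 2438 / 96500 = 0.02526 mol.
Mg²⁺ + 2 e⁻ → Mg, so n(Mg) = n(e⁻)/2 = 0.01263 mol.
m = n·M = 0.01263 × 24.31 = 0.307 g.

0.307 g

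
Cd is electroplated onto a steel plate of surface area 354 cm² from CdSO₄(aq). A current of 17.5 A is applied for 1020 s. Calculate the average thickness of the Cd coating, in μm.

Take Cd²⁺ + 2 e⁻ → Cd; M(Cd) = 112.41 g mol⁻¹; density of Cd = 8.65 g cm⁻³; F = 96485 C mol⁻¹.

Q = I·t = 17.50 × 1020.0 = 17850 C; n(e⁻) = 0.1850 mol.
n(Cd) = n(e⁻)/2 = 0.09250 mol, so m = 0.09250 × 112.41 = 10.40 g.
Volume = m/ρ = 10.40 / 8.65 = 1.202 cm³.
Thickness = V/A = 1.202 / 354 = 0.00340 cm = 34.0 μm.

34.0 μm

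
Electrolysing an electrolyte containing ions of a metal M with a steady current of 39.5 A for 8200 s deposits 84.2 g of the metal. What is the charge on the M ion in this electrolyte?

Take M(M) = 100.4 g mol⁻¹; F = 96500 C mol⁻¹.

+4

Q = I·t = 39.50 A × 8200.0 s = 323900 C, so n(e⁻) = 323900/96500 = 3.356 mol.
n(M) deposited = 84.2 / 100.4 = 0.8386 mol.
Electrons per atom = n(e⁻)/n(M) = 3.356 / 0.8386 = 4.00 ≈ 4, so the ion is M⁴⁺.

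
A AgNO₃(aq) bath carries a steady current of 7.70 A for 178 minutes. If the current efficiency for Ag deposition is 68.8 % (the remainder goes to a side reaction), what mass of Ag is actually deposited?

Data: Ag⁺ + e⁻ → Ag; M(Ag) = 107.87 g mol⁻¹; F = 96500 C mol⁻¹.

Q = I·t = 7.700 × 10680 = 82240 C.
n(e⁻) = 82240/96500 = 0.8522 mol; theoretically n(Ag) = 0.8522/1 = 0.8522 mol, m_theo = 91.93 g.
At 68.8 % efficiency, m_actual = 0.688 × 91.93 = 63.2 g.

63.2 g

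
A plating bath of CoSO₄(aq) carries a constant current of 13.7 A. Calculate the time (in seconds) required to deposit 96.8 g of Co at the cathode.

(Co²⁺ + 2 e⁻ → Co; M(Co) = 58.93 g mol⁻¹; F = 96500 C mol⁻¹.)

n(Co) = m/M = 96.8 / 58.93 = 1.643 mol.
Each Co atom requires 2 electrons, so n(e⁻) = 2 × 1.643 = 3.285 mol.
Q = n(e⁻)·F = 3.285 × 96500 = 317000 C.
t = Q/I = 317000 / 13.70 A = 23140 s.

23100 s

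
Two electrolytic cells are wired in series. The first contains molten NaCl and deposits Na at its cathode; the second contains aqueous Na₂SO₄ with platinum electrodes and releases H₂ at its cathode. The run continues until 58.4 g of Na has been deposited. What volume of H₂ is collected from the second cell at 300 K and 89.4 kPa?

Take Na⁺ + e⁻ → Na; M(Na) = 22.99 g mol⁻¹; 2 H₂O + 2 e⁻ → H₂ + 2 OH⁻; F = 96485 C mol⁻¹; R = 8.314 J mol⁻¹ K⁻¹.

35.4 L

n(Na) = 58.4 / 22.99 = 2.540 mol, so n(e⁻) = 1 × 2.540 = 2.540 mol.
The cells are in series, so the same 2.540 mol of electrons passes through the second cell.
2 H₂O + 2 e⁻ → H₂ + 2 OH⁻ — 2 mol e⁻ per mol H₂, so n(H₂) = 2.540/2 = 1.270 mol.
V = nRT/P = (1.270 × 8.314 × 300) / (89.4 × 10³) = 0.0354 m³ = 35.4 L.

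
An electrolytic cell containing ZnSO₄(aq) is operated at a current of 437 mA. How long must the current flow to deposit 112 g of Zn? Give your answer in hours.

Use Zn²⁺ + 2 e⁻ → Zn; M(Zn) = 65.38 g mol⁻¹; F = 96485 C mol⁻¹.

n(Zn) = m/M = 112 / 65.38 = 1.713 mol.
Each Zn atom requires 2 electrons, so n(e⁻) = 2 × 1.713 = 3.426 mol.
Q = n(e⁻)·F = 3.426 × 96485 = 330600 C.
t = Q/I = 330600 / 0.4370 A = 756500 s = 210 h.

210 h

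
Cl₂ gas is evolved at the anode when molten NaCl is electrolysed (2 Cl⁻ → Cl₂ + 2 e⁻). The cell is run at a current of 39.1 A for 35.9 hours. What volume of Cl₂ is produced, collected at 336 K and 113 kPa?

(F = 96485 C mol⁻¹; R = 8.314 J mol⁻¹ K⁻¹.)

Q = I·t = 39.10 A × 129240 s = 5053000 C.
n(e⁻) = Q/F = 5053000 / 96485 = 52.37 mol.
2 electrons are transferred per Cl₂ molecule, so n(Cl₂) = 52.37 / 2 = 26.19 mol.
V = nRT/P = (26.19 × 8.314 × 336) / (113 × 10³ Pa) = 0.647 m³ = 647 L.

647 L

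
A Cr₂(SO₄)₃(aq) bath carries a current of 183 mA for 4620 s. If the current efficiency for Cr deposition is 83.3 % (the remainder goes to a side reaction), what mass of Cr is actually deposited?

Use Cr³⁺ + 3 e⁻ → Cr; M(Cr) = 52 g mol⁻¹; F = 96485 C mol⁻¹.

0.127 g

Q = I·t = 0.1830 × 4620.0 = 845.5 C.
n(e⁻) = 845.5/96485 = 0.008763 mol; theoretically n(Cr) = 0.008763/3 = 0.002921 mol, m_theo = 0.1519 g.
At 83.3 % efficiency, m_actual = 0.833 × 0.1519 = 0.127 g.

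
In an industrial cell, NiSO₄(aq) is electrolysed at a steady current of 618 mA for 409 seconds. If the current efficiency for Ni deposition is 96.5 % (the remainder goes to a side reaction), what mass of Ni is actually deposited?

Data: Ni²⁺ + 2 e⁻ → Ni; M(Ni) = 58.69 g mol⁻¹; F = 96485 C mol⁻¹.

0.0742 g

Q = I·t = 0.6180 × 409.00 = 252.8 C.
n(e⁻) = 252.8/96485 = 0.002620 mol; theoretically n(Ni) = 0.002620/2 = 0.001310 mol, m_theo = 0.07688 g.
At 96.5 % efficiency, m_actual = 0.965 × 0.07688 = 0.0742 g.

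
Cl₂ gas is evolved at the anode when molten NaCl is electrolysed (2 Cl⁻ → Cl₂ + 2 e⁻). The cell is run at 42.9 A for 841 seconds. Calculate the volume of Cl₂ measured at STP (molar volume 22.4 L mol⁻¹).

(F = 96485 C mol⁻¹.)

Q = I·t = 42.90 A × 841.00 s = 36080 C.
n(e⁻) = Q/F = 36080 / 96485 = 0.3739 mol.
2 electrons are transferred per Cl₂ molecule, so n(Cl₂) = 0.3739 / 2 = 0.1870 mol.
V = n × V_m = 0.1870 × 22.4 = 4.19 L.

4.19 L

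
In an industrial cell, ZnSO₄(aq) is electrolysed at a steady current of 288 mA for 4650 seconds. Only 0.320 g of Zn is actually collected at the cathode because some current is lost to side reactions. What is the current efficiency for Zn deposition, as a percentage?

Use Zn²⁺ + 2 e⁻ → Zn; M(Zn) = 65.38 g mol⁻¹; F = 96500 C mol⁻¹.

Q = I·t = 0.2880 × 4650.0 = 1339 C; n(e⁻) = 1339/96500 = 0.01388 mol.
Theoretical n(Zn) = n(e⁻)/2 = 0.006939 mol, i.e. m_theo = 0.006939 × 65.38 = 0.4537 g.
Efficiency = m_actual / m_theo = 0.320 / 0.4537 = 70.5 %.

70.5 %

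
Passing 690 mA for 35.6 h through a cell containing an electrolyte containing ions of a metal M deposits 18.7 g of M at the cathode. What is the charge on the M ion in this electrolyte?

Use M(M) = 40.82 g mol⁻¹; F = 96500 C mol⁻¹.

Q = I·t = 0.6900 A × 128160 s = 88430 C, so n(e⁻) = 88430/96500 = 0.9164 mol.
n(M) deposited = 18.7 / 40.82 = 0.4581 mol.
Electrons per atom = n(e⁻)/n(M) = 0.9164 / 0.4581 = 2.00 ≈ 2, so the ion is M²⁺.

+2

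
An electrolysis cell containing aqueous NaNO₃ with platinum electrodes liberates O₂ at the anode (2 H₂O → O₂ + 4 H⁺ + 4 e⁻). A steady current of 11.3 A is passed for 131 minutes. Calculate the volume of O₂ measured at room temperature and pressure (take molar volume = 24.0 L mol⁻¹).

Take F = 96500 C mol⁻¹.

Q = I·t = 11.30 A × 7860.0 s = 88820 C.
n(e⁻) = Q/F = 88820 / 96500 = 0.9204 mol.
4 electrons are transferred per O₂ molecule, so n(O₂) = 0.9204 / 4 = 0.2301 mol.
V = n × V_m = 0.2301 × 24.0 = 5.52 L.

5.52 L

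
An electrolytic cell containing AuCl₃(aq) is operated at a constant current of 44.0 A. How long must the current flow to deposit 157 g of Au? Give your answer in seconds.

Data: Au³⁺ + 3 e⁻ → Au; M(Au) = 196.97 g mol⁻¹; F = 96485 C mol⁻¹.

5240 s

n(Au) = m/M = 157 / 196.97 = 0.7971 mol.
Each Au atom requires 3 electrons, so n(e⁻) = 3 × 0.7971 = 2.391 mol.
Q = n(e⁻)·F = 2.391 × 96485 = 230700 C.
t = Q/I = 230700 / 44.00 A = 5244 s.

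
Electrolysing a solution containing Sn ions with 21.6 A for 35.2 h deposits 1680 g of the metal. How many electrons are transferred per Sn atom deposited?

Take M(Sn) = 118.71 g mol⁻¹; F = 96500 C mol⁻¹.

Q = I·t = 21.60 A × 126720 s = 2737000 C, so n(e⁻) = 2737000/96500 = 28.36 mol.
n(Sn) deposited = 1680 / 118.71 = 14.15 mol.
Electrons per atom = n(e⁻)/n(Sn) = 28.36 / 14.15 = 2.00 ≈ 2, so the ion is Sn²⁺.

2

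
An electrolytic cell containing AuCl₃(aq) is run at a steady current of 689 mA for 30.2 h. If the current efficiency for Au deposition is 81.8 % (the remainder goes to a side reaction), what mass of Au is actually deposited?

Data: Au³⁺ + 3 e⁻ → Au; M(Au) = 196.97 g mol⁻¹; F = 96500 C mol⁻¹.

41.7 g

Q = I·t = 0.6890 × 108720 = 74910 C.
n(e⁻) = 74910/96500 = 0.7762 mol; theoretically n(Au) = 0.7762/3 = 0.2587 mol, m_theo = 50.97 g.
At 81.8 % efficiency, m_actual = 0.818 × 50.97 = 41.7 g.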